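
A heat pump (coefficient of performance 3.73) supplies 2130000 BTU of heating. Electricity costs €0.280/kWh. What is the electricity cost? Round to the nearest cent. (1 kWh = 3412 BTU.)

Heat delivered = 2,130,000 BTU / 3412 = 624.3 kWh
Electrical input = 624.3 kWh / 3.73 = 167.4 kWh
Cost = 167.4 × €0.280/kWh = €46.86

€46.86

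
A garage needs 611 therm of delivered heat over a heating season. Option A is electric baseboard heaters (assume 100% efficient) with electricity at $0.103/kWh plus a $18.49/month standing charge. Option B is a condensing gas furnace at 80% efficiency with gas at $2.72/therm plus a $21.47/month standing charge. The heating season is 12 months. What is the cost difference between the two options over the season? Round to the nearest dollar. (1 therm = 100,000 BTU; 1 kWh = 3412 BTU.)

$269

Heat load = 611 therm × 100,000 = 61,100,000 BTU
Gas: input = 61,100,000 / 0.80 = 76,375,000 BTU = 763.8 therm → 763.8 × $2.72 = $2,077.40; + 12 × $21.47 standing = $2,335.04
Electric: 61,100,000 BTU / 3412 = 17,910 kWh → × $0.103 = $1,844.46; + 12 × $18.49 standing = $2,066.34
Difference = |$2,335.04 − $2,066.34| = $268.70 ≈ $269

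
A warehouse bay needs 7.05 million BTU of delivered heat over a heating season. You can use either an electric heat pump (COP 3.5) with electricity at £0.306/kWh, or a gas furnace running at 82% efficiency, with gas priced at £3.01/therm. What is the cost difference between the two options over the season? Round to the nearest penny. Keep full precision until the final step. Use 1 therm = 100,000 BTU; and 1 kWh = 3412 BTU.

Heat load = 7.05 × 10⁶ BTU = 7,050,000 BTU
Gas: input = 7,050,000 / 0.82 = 8,597,561 BTU = 85.98 therm → 85.98 × £3.01 = £258.79
Heat pump: 7,050,000 BTU / 3412 = 2,066 kWh heat; / 3.5 = 590.4 kWh in → × £0.306 = £180.65
Difference = |£258.79 − £180.65| = £78.14

£78.14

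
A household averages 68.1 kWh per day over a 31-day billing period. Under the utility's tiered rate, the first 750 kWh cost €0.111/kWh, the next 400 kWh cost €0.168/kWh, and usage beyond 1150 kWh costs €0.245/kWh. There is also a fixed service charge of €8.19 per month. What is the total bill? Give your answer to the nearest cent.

€394.11

Usage = 68.1 kWh/day × 31 days = 2111.1 kWh
First 750 kWh × €0.111 = €83.25
Next 400 kWh × €0.168 = €67.20
Remaining 961.1 kWh × €0.245 = €235.47
Energy charge = €385.92; + service €8.19 = €394.11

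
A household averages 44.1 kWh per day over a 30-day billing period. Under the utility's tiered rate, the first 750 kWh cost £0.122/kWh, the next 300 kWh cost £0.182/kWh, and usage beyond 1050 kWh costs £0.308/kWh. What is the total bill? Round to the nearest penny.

£230.18

Usage = 44.1 kWh/day × 30 days = 1323 kWh
First 750 kWh × £0.122 = £91.50
Next 300 kWh × £0.182 = £54.60
Remaining 273 kWh × £0.308 = £84.08
Total = £230.18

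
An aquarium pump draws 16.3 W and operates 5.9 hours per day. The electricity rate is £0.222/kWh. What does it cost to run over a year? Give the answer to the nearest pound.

£8

Energy = 16.3 W × 5.9 h/day × 365 days = 35,102 Wh = 35.1 kWh
Cost = 35.1 kWh × £0.222/kWh = £7.79 ≈ £8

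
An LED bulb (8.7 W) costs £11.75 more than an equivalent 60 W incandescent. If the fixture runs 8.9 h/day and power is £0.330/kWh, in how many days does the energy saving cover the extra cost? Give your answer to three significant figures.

78 days

Power saved = 60 − 8.7 = 51.3 W
Daily energy saved = 51.3 W × 8.9 h = 456.6 Wh = 0.45657 kWh
Daily savings = 0.45657 × £0.330 = £0.1507
Payback = £11.75 / £0.1507 per day = 77.99 days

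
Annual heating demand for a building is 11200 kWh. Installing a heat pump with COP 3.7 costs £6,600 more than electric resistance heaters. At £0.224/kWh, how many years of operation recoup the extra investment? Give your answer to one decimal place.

Resistance: 11200 kWh × £0.224 = £2,508.80/yr
Heat pump: 11200 / 3.7 = 3027 kWh in → × £0.224 = £678.05/yr
Annual savings = £1,830.75
Payback = £6,600 / £1,830.75 = 3.61 years

3.6 years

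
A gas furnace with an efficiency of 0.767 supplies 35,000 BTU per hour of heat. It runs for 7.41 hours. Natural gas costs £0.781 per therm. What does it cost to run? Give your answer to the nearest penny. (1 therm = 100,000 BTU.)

Heat delivered = 35,000 BTU/h × 7.41 h = 259,350 BTU
Gas input = 259,350 / 0.767 = 338,136 BTU
= 338,136 / 100,000 = 3.381 therm
Cost = 3.381 × £0.781/therm = £2.64

£2.64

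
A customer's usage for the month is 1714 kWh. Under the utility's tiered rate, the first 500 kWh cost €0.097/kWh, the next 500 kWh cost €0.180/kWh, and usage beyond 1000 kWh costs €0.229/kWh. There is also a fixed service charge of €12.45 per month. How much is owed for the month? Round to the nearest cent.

First 500 kWh × €0.097 = €48.50
Next 500 kWh × €0.180 = €90.00
Remaining 714 kWh × €0.229 = €163.51
Energy charge = €302.01; + service €12.45 = €314.46

€314.46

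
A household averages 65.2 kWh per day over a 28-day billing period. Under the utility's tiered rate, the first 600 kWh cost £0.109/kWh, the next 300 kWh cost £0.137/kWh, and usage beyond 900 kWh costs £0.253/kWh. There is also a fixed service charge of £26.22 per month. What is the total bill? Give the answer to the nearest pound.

Usage = 65.2 kWh/day × 28 days = 1825.6 kWh
First 600 kWh × £0.109 = £65.40
Next 300 kWh × £0.137 = £41.10
Remaining 925.6 kWh × £0.253 = £234.18
Energy charge = £340.68; + service £26.22 = £366.90 ≈ £367

£367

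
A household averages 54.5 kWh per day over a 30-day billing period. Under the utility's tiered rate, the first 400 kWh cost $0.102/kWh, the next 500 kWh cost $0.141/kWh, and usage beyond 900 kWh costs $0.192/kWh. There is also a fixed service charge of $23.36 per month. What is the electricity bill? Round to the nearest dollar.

Usage = 54.5 kWh/day × 30 days = 1635 kWh
First 400 kWh × $0.102 = $40.80
Next 500 kWh × $0.141 = $70.50
Remaining 735 kWh × $0.192 = $141.12
Energy charge = $252.42; + service $23.36 = $275.78 ≈ $276

$276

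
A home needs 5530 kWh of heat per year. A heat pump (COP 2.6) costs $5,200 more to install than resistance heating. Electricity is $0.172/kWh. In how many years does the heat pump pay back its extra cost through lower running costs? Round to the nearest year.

9 years

Resistance: 5530 kWh × $0.172 = $951.16/yr
Heat pump: 5530 / 2.6 = 2127 kWh in → × $0.172 = $365.83/yr
Annual savings = $585.33
Payback = $5,200 / $585.33 = 8.88 years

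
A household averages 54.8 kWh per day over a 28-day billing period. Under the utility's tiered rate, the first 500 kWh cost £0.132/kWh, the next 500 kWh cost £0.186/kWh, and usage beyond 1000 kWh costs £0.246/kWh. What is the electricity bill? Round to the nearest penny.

£290.46

Usage = 54.8 kWh/day × 28 days = 1534.4 kWh
First 500 kWh × £0.132 = £66.00
Next 500 kWh × £0.186 = £93.00
Remaining 534.4 kWh × £0.246 = £131.46
Total = £290.46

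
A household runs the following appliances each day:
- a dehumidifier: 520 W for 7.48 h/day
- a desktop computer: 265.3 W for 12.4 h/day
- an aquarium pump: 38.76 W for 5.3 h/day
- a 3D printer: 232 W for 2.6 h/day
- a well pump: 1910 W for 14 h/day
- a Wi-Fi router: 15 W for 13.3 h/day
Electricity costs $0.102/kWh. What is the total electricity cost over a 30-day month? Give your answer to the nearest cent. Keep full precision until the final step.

dehumidifier: 520 W × 7.48 h × 30 d = 116,688 Wh = 116.7 kWh
desktop computer: 265.3 W × 12.4 h × 30 d = 98,692 Wh = 98.69 kWh
aquarium pump: 38.76 W × 5.3 h × 30 d = 6,163 Wh = 6.163 kWh
3D printer: 232 W × 2.6 h × 30 d = 18,096 Wh = 18.1 kWh
well pump: 1910 W × 14 h × 30 d = 802,200 Wh = 802.2 kWh
Wi-Fi router: 15 W × 13.3 h × 30 d = 5,985 Wh = 5.985 kWh
Total energy = 116.7 + 98.69 + 6.163 + 18.1 + 802.2 + 5.985 = 1,048 kWh
Cost = 1,048 kWh × $0.102 = $106.88

$106.88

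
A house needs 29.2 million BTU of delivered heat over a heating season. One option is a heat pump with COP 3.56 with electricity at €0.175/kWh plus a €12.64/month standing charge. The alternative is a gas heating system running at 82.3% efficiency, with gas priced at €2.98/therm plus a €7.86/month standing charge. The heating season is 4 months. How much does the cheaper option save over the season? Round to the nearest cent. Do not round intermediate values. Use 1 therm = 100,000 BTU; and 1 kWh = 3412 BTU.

Heat load = 29.2 × 10⁶ BTU = 29,200,000 BTU
Gas: input = 29,200,000 / 0.823 = 35,479,951 BTU = 354.8 therm → 354.8 × €2.98 = €1,057.30; + 4 × €7.86 standing = €1,088.74
Heat pump: 29,200,000 BTU / 3412 = 8,558 kWh heat; / 3.56 = 2,404 kWh in → × €0.175 = €420.69; + 4 × €12.64 standing = €471.25
Difference = |€1,088.74 − €471.25| = €617.49

€617.49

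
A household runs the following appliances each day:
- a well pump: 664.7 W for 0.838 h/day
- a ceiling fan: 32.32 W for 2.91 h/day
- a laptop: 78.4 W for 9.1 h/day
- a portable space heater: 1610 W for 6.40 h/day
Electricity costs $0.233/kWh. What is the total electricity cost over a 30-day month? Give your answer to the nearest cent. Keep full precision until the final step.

$81.56

well pump: 664.7 W × 0.838 h × 30 d = 16,711 Wh = 16.71 kWh
ceiling fan: 32.32 W × 2.91 h × 30 d = 2,822 Wh = 2.822 kWh
laptop: 78.4 W × 9.1 h × 30 d = 21,403 Wh = 21.4 kWh
portable space heater: 1610 W × 6.40 h × 30 d = 309,120 Wh = 309.1 kWh
Total energy = 16.71 + 2.822 + 21.4 + 309.1 = 350.1 kWh
Cost = 350.1 kWh × $0.233 = $81.56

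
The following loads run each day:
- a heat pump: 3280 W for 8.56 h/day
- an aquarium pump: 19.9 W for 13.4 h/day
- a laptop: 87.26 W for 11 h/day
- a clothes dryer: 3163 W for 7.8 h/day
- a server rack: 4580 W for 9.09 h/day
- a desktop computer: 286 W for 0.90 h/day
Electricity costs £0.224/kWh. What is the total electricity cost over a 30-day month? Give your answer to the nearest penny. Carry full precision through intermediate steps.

heat pump: 3280 W × 8.56 h × 30 d = 842,304 Wh = 842.3 kWh
aquarium pump: 19.9 W × 13.4 h × 30 d = 8,000 Wh = 8 kWh
laptop: 87.26 W × 11 h × 30 d = 28,796 Wh = 28.8 kWh
clothes dryer: 3163 W × 7.8 h × 30 d = 740,142 Wh = 740.1 kWh
server rack: 4580 W × 9.09 h × 30 d = 1,248,966 Wh = 1,249 kWh
desktop computer: 286 W × 0.90 h × 30 d = 7,722 Wh = 7.722 kWh
Total energy = 842.3 + 8 + 28.8 + 740.1 + 1,249 + 7.722 = 2,876 kWh
Cost = 2,876 kWh × £0.224 = £644.21

£644.21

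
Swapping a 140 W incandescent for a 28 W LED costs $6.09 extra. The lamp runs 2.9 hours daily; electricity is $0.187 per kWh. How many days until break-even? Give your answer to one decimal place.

100.3 days

Power saved = 140 − 28 = 112 W
Daily energy saved = 112 W × 2.9 h = 324.8 Wh = 0.3248 kWh
Daily savings = 0.3248 × $0.187 = $0.0607
Payback = $6.09 / $0.0607 per day = 100.3 days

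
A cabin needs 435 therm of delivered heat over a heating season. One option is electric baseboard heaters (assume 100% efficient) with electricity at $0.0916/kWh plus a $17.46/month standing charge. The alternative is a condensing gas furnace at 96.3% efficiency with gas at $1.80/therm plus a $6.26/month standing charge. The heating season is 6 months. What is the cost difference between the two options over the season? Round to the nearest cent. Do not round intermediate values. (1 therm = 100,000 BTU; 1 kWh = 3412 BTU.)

$421.94

Heat load = 435 therm × 100,000 = 43,500,000 BTU
Gas: input = 43,500,000 / 0.963 = 45,171,340 BTU = 451.7 therm → 451.7 × $1.80 = $813.08; + 6 × $6.26 standing = $850.64
Electric: 43,500,000 BTU / 3412 = 12,750 kWh → × $0.0916 = $1,167.82; + 6 × $17.46 standing = $1,272.58
Difference = |$850.64 − $1,272.58| = $421.94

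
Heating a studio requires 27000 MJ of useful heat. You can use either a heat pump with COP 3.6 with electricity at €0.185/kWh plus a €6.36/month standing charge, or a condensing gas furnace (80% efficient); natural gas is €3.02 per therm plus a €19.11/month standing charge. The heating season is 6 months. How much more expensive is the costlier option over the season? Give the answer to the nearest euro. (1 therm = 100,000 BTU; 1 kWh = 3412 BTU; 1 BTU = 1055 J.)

€657

Heat load = 27000 MJ = 27,000,000,000 J / 1055 = 25,592,417 BTU
Gas: input = 25,592,417 / 0.800 = 31,990,521 BTU = 319.9 therm → 319.9 × €3.02 = €966.11; + 6 × €19.11 standing = €1,080.77
Heat pump: 25,592,417 BTU / 3412 = 7,501 kWh heat; / 3.6 = 2,084 kWh in → × €0.185 = €385.45; + 6 × €6.36 standing = €423.61
Difference = |€1,080.77 − €423.61| = €657.16 ≈ €657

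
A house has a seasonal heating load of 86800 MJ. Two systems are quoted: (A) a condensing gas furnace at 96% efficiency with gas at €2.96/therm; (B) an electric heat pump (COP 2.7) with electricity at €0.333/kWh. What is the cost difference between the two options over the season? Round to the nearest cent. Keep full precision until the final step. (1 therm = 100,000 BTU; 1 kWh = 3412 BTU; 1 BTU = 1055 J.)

Heat load = 86800 MJ = 86,800,000,000 J / 1055 = 82,274,882 BTU
Gas: input = 82,274,882 / 0.96 = 85,703,002 BTU = 857 therm → 857 × €2.96 = €2,536.81
Heat pump: 82,274,882 BTU / 3412 = 24,110 kWh heat; / 2.7 = 8,931 kWh in → × €0.333 = €2,973.98
Difference = |€2,536.81 − €2,973.98| = €437.18

€437.18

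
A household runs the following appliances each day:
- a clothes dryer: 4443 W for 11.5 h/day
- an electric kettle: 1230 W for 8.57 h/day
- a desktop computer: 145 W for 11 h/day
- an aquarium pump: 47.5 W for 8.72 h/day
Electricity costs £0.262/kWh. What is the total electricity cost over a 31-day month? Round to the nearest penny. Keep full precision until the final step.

£516.92

clothes dryer: 4443 W × 11.5 h × 31 d = 1,583,930 Wh = 1,584 kWh
electric kettle: 1230 W × 8.57 h × 31 d = 326,774 Wh = 326.8 kWh
desktop computer: 145 W × 11 h × 31 d = 49,445 Wh = 49.45 kWh
aquarium pump: 47.5 W × 8.72 h × 31 d = 12,840 Wh = 12.84 kWh
Total energy = 1,584 + 326.8 + 49.45 + 12.84 = 1,973 kWh
Cost = 1,973 kWh × £0.262 = £516.92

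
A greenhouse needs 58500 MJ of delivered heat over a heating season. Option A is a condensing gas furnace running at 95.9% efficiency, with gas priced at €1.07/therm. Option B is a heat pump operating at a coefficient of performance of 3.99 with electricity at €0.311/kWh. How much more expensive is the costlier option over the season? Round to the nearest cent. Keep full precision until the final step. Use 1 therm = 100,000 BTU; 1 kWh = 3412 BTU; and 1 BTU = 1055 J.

Heat load = 58500 MJ = 58,500,000,000 J / 1055 = 55,450,237 BTU
Gas: input = 55,450,237 / 0.959 = 57,820,894 BTU = 578.2 therm → 578.2 × €1.07 = €618.68
Heat pump: 55,450,237 BTU / 3412 = 16,250 kWh heat; / 3.99 = 4,073 kWh in → × €0.311 = €1,266.72
Difference = |€618.68 − €1,266.72| = €648.04

€648.04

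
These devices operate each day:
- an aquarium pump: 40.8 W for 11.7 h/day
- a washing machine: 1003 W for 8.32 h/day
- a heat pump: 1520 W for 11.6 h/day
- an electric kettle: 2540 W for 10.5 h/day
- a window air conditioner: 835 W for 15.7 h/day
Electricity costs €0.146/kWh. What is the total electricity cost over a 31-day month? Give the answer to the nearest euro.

aquarium pump: 40.8 W × 11.7 h × 31 d = 14,798 Wh = 14.8 kWh
washing machine: 1003 W × 8.32 h × 31 d = 258,694 Wh = 258.7 kWh
heat pump: 1520 W × 11.6 h × 31 d = 546,592 Wh = 546.6 kWh
electric kettle: 2540 W × 10.5 h × 31 d = 826,770 Wh = 826.8 kWh
window air conditioner: 835 W × 15.7 h × 31 d = 406,394 Wh = 406.4 kWh
Total energy = 14.8 + 258.7 + 546.6 + 826.8 + 406.4 = 2,053 kWh
Cost = 2,053 kWh × €0.146 = €299.77 ≈ €300

€300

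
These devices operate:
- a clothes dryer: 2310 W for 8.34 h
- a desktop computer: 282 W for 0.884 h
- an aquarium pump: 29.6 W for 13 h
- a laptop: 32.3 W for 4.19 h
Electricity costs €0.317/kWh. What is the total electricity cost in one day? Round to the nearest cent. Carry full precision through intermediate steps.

clothes dryer: 2310 W × 8.34 h = 19,265 Wh = 19.27 kWh
desktop computer: 282 W × 0.884 h = 249 Wh = 0.2493 kWh
aquarium pump: 29.6 W × 13 h = 385 Wh = 0.3848 kWh
laptop: 32.3 W × 4.19 h = 135 Wh = 0.1353 kWh
Total energy = 19.27 + 0.2493 + 0.3848 + 0.1353 = 20.03 kWh
Cost = 20.03 kWh × €0.317 = €6.35

€6.35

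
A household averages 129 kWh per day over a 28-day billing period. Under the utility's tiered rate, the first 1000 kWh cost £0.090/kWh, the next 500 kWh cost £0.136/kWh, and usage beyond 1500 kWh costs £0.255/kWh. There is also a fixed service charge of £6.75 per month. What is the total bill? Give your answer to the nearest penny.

Usage = 129 kWh/day × 28 days = 3612 kWh
First 1000 kWh × £0.090 = £90.00
Next 500 kWh × £0.136 = £68.00
Remaining 2112 kWh × £0.255 = £538.56
Energy charge = £696.56; + service £6.75 = £703.31

£703.31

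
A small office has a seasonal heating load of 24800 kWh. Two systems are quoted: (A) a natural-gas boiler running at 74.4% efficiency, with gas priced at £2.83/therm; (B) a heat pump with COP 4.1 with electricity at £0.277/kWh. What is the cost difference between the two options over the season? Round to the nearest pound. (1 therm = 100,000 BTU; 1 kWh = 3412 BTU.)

Heat load = 24800 kWh × 3412 = 84,617,600 BTU
Gas: input = 84,617,600 / 0.744 = 113,733,333 BTU = 1,137 therm → 1,137 × £2.83 = £3,218.65
Heat pump: 84,617,600 BTU / 3412 = 24,800 kWh heat; / 4.1 = 6,049 kWh in → × £0.277 = £1,675.51
Difference = |£3,218.65 − £1,675.51| = £1,543.14 ≈ £1543

£1543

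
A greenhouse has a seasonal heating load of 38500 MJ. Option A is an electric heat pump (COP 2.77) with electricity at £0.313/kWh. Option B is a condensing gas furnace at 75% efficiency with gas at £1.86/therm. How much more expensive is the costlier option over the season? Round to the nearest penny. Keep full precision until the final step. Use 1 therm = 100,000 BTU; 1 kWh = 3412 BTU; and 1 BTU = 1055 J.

£303.52

Heat load = 38500 MJ = 38,500,000,000 J / 1055 = 36,492,891 BTU
Gas: input = 36,492,891 / 0.75 = 48,657,188 BTU = 486.6 therm → 486.6 × £1.86 = £905.02
Heat pump: 36,492,891 BTU / 3412 = 10,700 kWh heat; / 2.77 = 3,861 kWh in → × £0.313 = £1,208.55
Difference = |£905.02 − £1,208.55| = £303.52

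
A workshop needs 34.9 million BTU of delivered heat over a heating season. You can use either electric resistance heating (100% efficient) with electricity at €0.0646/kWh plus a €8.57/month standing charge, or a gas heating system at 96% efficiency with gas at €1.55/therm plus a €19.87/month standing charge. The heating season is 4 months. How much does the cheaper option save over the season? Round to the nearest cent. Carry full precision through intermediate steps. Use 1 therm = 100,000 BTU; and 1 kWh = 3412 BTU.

€52.08

Heat load = 34.9 × 10⁶ BTU = 34,900,000 BTU
Gas: input = 34,900,000 / 0.96 = 36,354,167 BTU = 363.5 therm → 363.5 × €1.55 = €563.49; + 4 × €19.87 standing = €642.97
Electric: 34,900,000 BTU / 3412 = 10,230 kWh → × €0.0646 = €660.77; + 4 × €8.57 standing = €695.05
Difference = |€642.97 − €695.05| = €52.08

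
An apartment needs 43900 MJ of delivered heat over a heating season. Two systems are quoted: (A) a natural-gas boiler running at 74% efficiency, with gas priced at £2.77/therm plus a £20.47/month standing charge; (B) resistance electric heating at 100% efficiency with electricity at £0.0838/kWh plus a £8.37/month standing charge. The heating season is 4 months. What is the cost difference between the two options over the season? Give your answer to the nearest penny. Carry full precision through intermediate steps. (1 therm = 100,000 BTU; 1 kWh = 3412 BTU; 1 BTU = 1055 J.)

£584.02

Heat load = 43900 MJ = 43,900,000,000 J / 1055 = 41,611,374 BTU
Gas: input = 41,611,374 / 0.74 = 56,231,587 BTU = 562.3 therm → 562.3 × £2.77 = £1,557.61; + 4 × £20.47 standing = £1,639.49
Electric: 41,611,374 BTU / 3412 = 12,200 kWh → × £0.0838 = £1,021.99; + 4 × £8.37 standing = £1,055.47
Difference = |£1,639.49 − £1,055.47| = £584.02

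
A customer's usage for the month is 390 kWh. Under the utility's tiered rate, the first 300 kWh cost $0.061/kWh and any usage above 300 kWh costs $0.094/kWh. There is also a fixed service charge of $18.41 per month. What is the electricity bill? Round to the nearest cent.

$45.17

First 300 kWh × $0.061 = $18.30
Remaining 90 kWh × $0.094 = $8.46
Energy charge = $26.76; + service $18.41 = $45.17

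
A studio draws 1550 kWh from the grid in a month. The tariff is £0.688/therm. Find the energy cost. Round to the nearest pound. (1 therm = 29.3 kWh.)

£36

1550 kWh × (0.03413 therm/kWh) = 52.9 therm
Cost = 52.9 therm × £0.688/therm = £36.40 ≈ £36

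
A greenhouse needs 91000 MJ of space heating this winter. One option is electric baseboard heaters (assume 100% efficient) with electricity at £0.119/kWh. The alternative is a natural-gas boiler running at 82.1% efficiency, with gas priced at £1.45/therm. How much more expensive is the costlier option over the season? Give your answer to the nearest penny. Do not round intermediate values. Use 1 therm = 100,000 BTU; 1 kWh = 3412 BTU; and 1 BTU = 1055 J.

Heat load = 91000 MJ = 91,000,000,000 J / 1055 = 86,255,924 BTU
Gas: input = 86,255,924 / 0.821 = 105,062,027 BTU = 1,051 therm → 1,051 × £1.45 = £1,523.40
Electric: 86,255,924 BTU / 3412 = 25,280 kWh → × £0.119 = £3,008.34
Difference = |£1,523.40 − £3,008.34| = £1,484.94

£1484.94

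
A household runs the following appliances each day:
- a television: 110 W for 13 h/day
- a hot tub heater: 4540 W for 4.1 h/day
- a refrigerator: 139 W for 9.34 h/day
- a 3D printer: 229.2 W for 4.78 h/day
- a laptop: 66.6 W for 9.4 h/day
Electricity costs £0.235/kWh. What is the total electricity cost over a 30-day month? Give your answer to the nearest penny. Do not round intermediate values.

£162.60

television: 110 W × 13 h × 30 d = 42,900 Wh = 42.9 kWh
hot tub heater: 4540 W × 4.1 h × 30 d = 558,420 Wh = 558.4 kWh
refrigerator: 139 W × 9.34 h × 30 d = 38,948 Wh = 38.95 kWh
3D printer: 229.2 W × 4.78 h × 30 d = 32,867 Wh = 32.87 kWh
laptop: 66.6 W × 9.4 h × 30 d = 18,781 Wh = 18.78 kWh
Total energy = 42.9 + 558.4 + 38.95 + 32.87 + 18.78 = 691.9 kWh
Cost = 691.9 kWh × £0.235 = £162.60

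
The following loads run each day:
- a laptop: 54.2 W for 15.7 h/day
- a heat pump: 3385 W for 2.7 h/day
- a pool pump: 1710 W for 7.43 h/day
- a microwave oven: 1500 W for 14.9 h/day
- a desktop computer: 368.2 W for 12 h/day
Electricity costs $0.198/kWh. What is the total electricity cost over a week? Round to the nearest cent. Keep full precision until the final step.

laptop: 54.2 W × 15.7 h × 7 d = 5,957 Wh = 5.957 kWh
heat pump: 3385 W × 2.7 h × 7 d = 63,976 Wh = 63.98 kWh
pool pump: 1710 W × 7.43 h × 7 d = 88,937 Wh = 88.94 kWh
microwave oven: 1500 W × 14.9 h × 7 d = 156,450 Wh = 156.4 kWh
desktop computer: 368.2 W × 12 h × 7 d = 30,929 Wh = 30.93 kWh
Total energy = 5.957 + 63.98 + 88.94 + 156.4 + 30.93 = 346.2 kWh
Cost = 346.2 kWh × $0.198 = $68.56

$68.56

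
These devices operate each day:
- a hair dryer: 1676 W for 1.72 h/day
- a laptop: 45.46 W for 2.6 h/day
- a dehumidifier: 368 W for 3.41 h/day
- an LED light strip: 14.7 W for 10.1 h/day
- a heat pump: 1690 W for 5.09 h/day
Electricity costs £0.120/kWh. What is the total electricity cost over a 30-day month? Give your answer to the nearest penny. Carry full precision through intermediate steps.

£46.82

hair dryer: 1676 W × 1.72 h × 30 d = 86,482 Wh = 86.48 kWh
laptop: 45.46 W × 2.6 h × 30 d = 3,546 Wh = 3.546 kWh
dehumidifier: 368 W × 3.41 h × 30 d = 37,646 Wh = 37.65 kWh
LED light strip: 14.7 W × 10.1 h × 30 d = 4,454 Wh = 4.454 kWh
heat pump: 1690 W × 5.09 h × 30 d = 258,063 Wh = 258.1 kWh
Total energy = 86.48 + 3.546 + 37.65 + 4.454 + 258.1 = 390.2 kWh
Cost = 390.2 kWh × £0.120 = £46.82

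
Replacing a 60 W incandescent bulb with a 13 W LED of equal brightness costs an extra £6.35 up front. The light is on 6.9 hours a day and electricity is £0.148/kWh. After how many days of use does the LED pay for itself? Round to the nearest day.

Power saved = 60 − 13 = 47 W
Daily energy saved = 47 W × 6.9 h = 324.3 Wh = 0.3243 kWh
Daily savings = 0.3243 × £0.148 = £0.0480
Payback = £6.35 / £0.0480 per day = 132.3 days

132 days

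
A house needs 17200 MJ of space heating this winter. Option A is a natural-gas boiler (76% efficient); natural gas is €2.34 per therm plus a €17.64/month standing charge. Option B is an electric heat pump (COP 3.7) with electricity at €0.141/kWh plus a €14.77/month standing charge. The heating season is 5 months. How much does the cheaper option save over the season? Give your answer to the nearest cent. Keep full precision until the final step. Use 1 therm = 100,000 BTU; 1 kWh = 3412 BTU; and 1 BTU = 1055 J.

€334.23

Heat load = 17200 MJ = 17,200,000,000 J / 1055 = 16,303,318 BTU
Gas: input = 16,303,318 / 0.76 = 21,451,734 BTU = 214.5 therm → 214.5 × €2.34 = €501.97; + 5 × €17.64 standing = €590.17
Heat pump: 16,303,318 BTU / 3412 = 4,778 kWh heat; / 3.7 = 1,291 kWh in → × €0.141 = €182.09; + 5 × €14.77 standing = €255.94
Difference = |€590.17 − €255.94| = €334.23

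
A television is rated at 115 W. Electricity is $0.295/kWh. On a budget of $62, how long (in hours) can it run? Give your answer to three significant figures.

Energy budget = $62 / $0.295 per kWh = 210.2 kWh = 210,169 Wh
Runtime = 210,169 Wh / 115 W = 1,828 h

1830 h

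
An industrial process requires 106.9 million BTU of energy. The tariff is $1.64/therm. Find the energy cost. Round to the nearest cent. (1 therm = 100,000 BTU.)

$1753.16

106.9 million BTU × (10 therm/million BTU) = 1,069 therm
Cost = 1,069 therm × $1.64/therm = $1,753.16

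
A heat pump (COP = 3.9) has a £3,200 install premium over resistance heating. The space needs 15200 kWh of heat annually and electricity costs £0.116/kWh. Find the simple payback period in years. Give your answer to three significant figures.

2.44 years

Resistance: 15200 kWh × £0.116 = £1,763.20/yr
Heat pump: 15200 / 3.9 = 3897 kWh in → × £0.116 = £452.10/yr
Annual savings = £1,311.10
Payback = £3,200 / £1,311.10 = 2.44 years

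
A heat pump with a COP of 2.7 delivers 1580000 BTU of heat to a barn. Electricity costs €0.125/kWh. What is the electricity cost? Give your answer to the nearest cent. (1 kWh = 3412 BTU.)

€21.44

Heat delivered = 1,580,000 BTU / 3412 = 463.1 kWh
Electrical input = 463.1 kWh / 2.7 = 171.5 kWh
Cost = 171.5 × €0.125/kWh = €21.44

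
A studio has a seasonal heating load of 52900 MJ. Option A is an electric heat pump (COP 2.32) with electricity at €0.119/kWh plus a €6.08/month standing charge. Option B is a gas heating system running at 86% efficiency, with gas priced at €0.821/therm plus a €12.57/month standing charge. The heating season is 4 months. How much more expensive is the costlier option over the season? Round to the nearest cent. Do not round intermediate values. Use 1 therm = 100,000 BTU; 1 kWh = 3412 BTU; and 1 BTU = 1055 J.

Heat load = 52900 MJ = 52,900,000,000 J / 1055 = 50,142,180 BTU
Gas: input = 50,142,180 / 0.860 = 58,304,861 BTU = 583 therm → 583 × €0.821 = €478.68; + 4 × €12.57 standing = €528.96
Heat pump: 50,142,180 BTU / 3412 = 14,700 kWh heat; / 2.32 = 6,334 kWh in → × €0.119 = €753.79; + 4 × €6.08 standing = €778.11
Difference = |€528.96 − €778.11| = €249.15

€249.15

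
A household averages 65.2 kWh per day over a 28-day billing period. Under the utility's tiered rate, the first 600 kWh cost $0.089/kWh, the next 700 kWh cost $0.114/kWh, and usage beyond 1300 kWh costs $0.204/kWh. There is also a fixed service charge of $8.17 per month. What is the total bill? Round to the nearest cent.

$248.59

Usage = 65.2 kWh/day × 28 days = 1825.6 kWh
First 600 kWh × $0.089 = $53.40
Next 700 kWh × $0.114 = $79.80
Remaining 525.6 kWh × $0.204 = $107.22
Energy charge = $240.42; + service $8.17 = $248.59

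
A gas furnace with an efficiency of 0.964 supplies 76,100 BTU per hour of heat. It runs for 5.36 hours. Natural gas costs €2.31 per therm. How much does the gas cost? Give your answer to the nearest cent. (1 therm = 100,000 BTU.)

€9.77

Heat delivered = 76,100 BTU/h × 5.36 h = 407,896 BTU
Gas input = 407,896 / 0.964 = 423,129 BTU
= 423,129 / 100,000 = 4.231 therm
Cost = 4.231 × €2.31/therm = €9.77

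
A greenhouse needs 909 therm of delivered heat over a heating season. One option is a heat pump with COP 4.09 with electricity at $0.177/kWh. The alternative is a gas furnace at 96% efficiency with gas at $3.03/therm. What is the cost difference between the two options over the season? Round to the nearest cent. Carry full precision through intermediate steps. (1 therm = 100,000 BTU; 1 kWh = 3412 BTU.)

$1716.10

Heat load = 909 therm × 100,000 = 90,900,000 BTU
Gas: input = 90,900,000 / 0.96 = 94,687,500 BTU = 946.9 therm → 946.9 × $3.03 = $2,869.03
Heat pump: 90,900,000 BTU / 3412 = 26,640 kWh heat; / 4.09 = 6,514 kWh in → × $0.177 = $1,152.93
Difference = |$2,869.03 − $1,152.93| = $1,716.10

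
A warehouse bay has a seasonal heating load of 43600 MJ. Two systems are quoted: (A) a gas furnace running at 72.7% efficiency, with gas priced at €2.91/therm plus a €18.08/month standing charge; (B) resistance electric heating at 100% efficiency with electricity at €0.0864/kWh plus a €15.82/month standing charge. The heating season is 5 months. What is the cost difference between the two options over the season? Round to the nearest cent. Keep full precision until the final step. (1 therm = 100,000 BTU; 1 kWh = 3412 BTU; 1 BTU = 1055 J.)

Heat load = 43600 MJ = 43,600,000,000 J / 1055 = 41,327,014 BTU
Gas: input = 41,327,014 / 0.727 = 56,845,962 BTU = 568.5 therm → 568.5 × €2.91 = €1,654.22; + 5 × €18.08 standing = €1,744.62
Electric: 41,327,014 BTU / 3412 = 12,110 kWh → × €0.0864 = €1,046.50; + 5 × €15.82 standing = €1,125.60
Difference = |€1,744.62 − €1,125.60| = €619.02

€619.02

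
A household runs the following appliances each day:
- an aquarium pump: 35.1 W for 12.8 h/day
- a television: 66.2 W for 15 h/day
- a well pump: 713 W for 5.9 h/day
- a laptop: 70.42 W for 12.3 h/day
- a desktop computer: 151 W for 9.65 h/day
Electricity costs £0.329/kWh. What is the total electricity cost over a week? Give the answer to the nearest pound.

aquarium pump: 35.1 W × 12.8 h × 7 d = 3,145 Wh = 3.145 kWh
television: 66.2 W × 15 h × 7 d = 6,951 Wh = 6.951 kWh
well pump: 713 W × 5.9 h × 7 d = 29,447 Wh = 29.45 kWh
laptop: 70.42 W × 12.3 h × 7 d = 6,063 Wh = 6.063 kWh
desktop computer: 151 W × 9.65 h × 7 d = 10,200 Wh = 10.2 kWh
Total energy = 3.145 + 6.951 + 29.45 + 6.063 + 10.2 = 55.81 kWh
Cost = 55.81 kWh × £0.329 = £18.36 ≈ £18

£18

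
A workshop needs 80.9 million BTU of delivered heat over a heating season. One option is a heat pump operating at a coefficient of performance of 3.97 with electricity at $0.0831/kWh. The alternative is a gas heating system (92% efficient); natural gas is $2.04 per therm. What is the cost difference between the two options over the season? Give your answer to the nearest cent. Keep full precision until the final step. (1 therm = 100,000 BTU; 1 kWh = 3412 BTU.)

$1297.56

Heat load = 80.9 × 10⁶ BTU = 80,900,000 BTU
Gas: input = 80,900,000 / 0.92 = 87,934,783 BTU = 879.3 therm → 879.3 × $2.04 = $1,793.87
Heat pump: 80,900,000 BTU / 3412 = 23,710 kWh heat; / 3.97 = 5,972 kWh in → × $0.0831 = $496.31
Difference = |$1,793.87 − $496.31| = $1,297.56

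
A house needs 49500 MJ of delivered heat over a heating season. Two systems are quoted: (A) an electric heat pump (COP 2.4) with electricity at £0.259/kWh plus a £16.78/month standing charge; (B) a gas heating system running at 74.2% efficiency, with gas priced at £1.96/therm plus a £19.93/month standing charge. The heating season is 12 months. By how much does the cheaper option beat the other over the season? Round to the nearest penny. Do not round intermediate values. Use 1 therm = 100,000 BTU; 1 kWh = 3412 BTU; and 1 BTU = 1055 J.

Heat load = 49500 MJ = 49,500,000,000 J / 1055 = 46,919,431 BTU
Gas: input = 46,919,431 / 0.742 = 63,233,735 BTU = 632.3 therm → 632.3 × £1.96 = £1,239.38; + 12 × £19.93 standing = £1,478.54
Heat pump: 46,919,431 BTU / 3412 = 13,750 kWh heat; / 2.4 = 5,730 kWh in → × £0.259 = £1,483.99; + 12 × £16.78 standing = £1,685.35
Difference = |£1,478.54 − £1,685.35| = £206.81

£206.81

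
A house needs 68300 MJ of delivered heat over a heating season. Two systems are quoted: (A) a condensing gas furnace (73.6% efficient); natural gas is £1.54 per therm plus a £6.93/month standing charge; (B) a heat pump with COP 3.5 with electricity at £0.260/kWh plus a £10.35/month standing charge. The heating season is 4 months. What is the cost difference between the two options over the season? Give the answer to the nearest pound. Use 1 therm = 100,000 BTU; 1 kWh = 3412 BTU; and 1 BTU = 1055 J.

£69

Heat load = 68300 MJ = 68,300,000,000 J / 1055 = 64,739,336 BTU
Gas: input = 64,739,336 / 0.736 = 87,961,055 BTU = 879.6 therm → 879.6 × £1.54 = £1,354.60; + 4 × £6.93 standing = £1,382.32
Heat pump: 64,739,336 BTU / 3412 = 18,970 kWh heat; / 3.5 = 5,421 kWh in → × £0.260 = £1,409.50; + 4 × £10.35 standing = £1,450.90
Difference = |£1,382.32 − £1,450.90| = £68.58 ≈ £69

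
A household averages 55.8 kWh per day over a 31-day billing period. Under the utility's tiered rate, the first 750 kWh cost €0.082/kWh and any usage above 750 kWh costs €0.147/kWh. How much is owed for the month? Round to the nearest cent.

Usage = 55.8 kWh/day × 31 days = 1729.8 kWh
First 750 kWh × €0.082 = €61.50
Remaining 979.8 kWh × €0.147 = €144.03
Total = €205.53

€205.53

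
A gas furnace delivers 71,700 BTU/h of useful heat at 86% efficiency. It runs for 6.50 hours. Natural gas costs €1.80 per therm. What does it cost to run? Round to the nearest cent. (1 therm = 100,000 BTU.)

Heat delivered = 71,700 BTU/h × 6.50 h = 466,050 BTU
Gas input = 466,050 / 0.86 = 541,919 BTU
= 541,919 / 100,000 = 5.419 therm
Cost = 5.419 × €1.80/therm = €9.75

€9.75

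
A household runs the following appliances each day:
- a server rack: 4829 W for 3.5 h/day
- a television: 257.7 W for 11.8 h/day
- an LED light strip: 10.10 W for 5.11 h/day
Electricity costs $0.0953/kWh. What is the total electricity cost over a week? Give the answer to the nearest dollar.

server rack: 4829 W × 3.5 h × 7 d = 118,310 Wh = 118.3 kWh
television: 257.7 W × 11.8 h × 7 d = 21,286 Wh = 21.29 kWh
LED light strip: 10.10 W × 5.11 h × 7 d = 361 Wh = 0.3613 kWh
Total energy = 118.3 + 21.29 + 0.3613 = 140 kWh
Cost = 140 kWh × $0.0953 = $13.34 ≈ $13

$13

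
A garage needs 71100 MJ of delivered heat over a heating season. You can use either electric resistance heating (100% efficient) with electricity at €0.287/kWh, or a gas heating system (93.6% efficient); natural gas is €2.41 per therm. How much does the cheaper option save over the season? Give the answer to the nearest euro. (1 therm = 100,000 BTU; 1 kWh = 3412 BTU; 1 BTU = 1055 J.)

Heat load = 71100 MJ = 71,100,000,000 J / 1055 = 67,393,365 BTU
Gas: input = 67,393,365 / 0.936 = 72,001,458 BTU = 720 therm → 720 × €2.41 = €1,735.24
Electric: 67,393,365 BTU / 3412 = 19,750 kWh → × €0.287 = €5,668.79
Difference = |€1,735.24 − €5,668.79| = €3,933.55 ≈ €3934

€3934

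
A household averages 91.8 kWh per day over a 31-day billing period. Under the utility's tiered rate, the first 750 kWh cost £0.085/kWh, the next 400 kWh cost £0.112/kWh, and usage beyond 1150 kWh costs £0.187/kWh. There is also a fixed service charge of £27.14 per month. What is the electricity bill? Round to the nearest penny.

£452.80

Usage = 91.8 kWh/day × 31 days = 2845.8 kWh
First 750 kWh × £0.085 = £63.75
Next 400 kWh × £0.112 = £44.80
Remaining 1695.8 kWh × £0.187 = £317.11
Energy charge = £425.66; + service £27.14 = £452.80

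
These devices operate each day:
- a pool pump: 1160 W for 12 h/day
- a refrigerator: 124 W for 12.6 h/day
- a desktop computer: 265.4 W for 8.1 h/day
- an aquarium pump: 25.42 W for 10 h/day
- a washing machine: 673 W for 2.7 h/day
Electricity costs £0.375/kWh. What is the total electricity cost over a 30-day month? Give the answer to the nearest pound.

£222

pool pump: 1160 W × 12 h × 30 d = 417,600 Wh = 417.6 kWh
refrigerator: 124 W × 12.6 h × 30 d = 46,872 Wh = 46.87 kWh
desktop computer: 265.4 W × 8.1 h × 30 d = 64,492 Wh = 64.49 kWh
aquarium pump: 25.42 W × 10 h × 30 d = 7,626 Wh = 7.626 kWh
washing machine: 673 W × 2.7 h × 30 d = 54,513 Wh = 54.51 kWh
Total energy = 417.6 + 46.87 + 64.49 + 7.626 + 54.51 = 591.1 kWh
Cost = 591.1 kWh × £0.375 = £221.66 ≈ £222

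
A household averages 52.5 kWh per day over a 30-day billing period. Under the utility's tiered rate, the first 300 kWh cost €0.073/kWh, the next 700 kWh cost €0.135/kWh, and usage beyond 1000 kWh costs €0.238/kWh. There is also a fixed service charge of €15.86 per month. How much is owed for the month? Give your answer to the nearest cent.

€269.11

Usage = 52.5 kWh/day × 30 days = 1575 kWh
First 300 kWh × €0.073 = €21.90
Next 700 kWh × €0.135 = €94.50
Remaining 575 kWh × €0.238 = €136.85
Energy charge = €253.25; + service €15.86 = €269.11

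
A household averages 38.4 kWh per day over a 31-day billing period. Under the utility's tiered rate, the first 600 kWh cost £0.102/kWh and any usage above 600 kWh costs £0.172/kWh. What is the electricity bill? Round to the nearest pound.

Usage = 38.4 kWh/day × 31 days = 1190.4 kWh
First 600 kWh × £0.102 = £61.20
Remaining 590.4 kWh × £0.172 = £101.55
Total = £162.75 ≈ £163

£163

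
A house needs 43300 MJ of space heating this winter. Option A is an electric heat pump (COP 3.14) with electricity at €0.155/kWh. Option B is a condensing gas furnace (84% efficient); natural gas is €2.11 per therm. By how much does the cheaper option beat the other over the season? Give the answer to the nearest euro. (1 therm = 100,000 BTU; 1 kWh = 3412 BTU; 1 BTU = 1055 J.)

Heat load = 43300 MJ = 43,300,000,000 J / 1055 = 41,042,654 BTU
Gas: input = 41,042,654 / 0.840 = 48,860,302 BTU = 488.6 therm → 488.6 × €2.11 = €1,030.95
Heat pump: 41,042,654 BTU / 3412 = 12,030 kWh heat; / 3.14 = 3,831 kWh in → × €0.155 = €593.78
Difference = |€1,030.95 − €593.78| = €437.17 ≈ €437

€437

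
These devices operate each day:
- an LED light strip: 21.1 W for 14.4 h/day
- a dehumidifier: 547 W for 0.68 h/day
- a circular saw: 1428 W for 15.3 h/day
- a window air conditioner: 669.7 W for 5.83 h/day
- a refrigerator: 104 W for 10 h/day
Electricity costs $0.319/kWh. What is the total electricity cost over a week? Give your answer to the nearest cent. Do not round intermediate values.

$61.34

LED light strip: 21.1 W × 14.4 h × 7 d = 2,127 Wh = 2.127 kWh
dehumidifier: 547 W × 0.68 h × 7 d = 2,604 Wh = 2.604 kWh
circular saw: 1428 W × 15.3 h × 7 d = 152,939 Wh = 152.9 kWh
window air conditioner: 669.7 W × 5.83 h × 7 d = 27,330 Wh = 27.33 kWh
refrigerator: 104 W × 10 h × 7 d = 7,280 Wh = 7.28 kWh
Total energy = 2.127 + 2.604 + 152.9 + 27.33 + 7.28 = 192.3 kWh
Cost = 192.3 kWh × $0.319 = $61.34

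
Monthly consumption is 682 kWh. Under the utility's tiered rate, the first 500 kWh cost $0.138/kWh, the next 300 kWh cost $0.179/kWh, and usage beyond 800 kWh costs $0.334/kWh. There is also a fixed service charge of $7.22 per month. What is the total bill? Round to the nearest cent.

$108.80

First 500 kWh × $0.138 = $69.00
Next 182 kWh × $0.179 = $32.58
Remaining tier: 0 kWh (not reached)
Energy charge = $101.58; + service $7.22 = $108.80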